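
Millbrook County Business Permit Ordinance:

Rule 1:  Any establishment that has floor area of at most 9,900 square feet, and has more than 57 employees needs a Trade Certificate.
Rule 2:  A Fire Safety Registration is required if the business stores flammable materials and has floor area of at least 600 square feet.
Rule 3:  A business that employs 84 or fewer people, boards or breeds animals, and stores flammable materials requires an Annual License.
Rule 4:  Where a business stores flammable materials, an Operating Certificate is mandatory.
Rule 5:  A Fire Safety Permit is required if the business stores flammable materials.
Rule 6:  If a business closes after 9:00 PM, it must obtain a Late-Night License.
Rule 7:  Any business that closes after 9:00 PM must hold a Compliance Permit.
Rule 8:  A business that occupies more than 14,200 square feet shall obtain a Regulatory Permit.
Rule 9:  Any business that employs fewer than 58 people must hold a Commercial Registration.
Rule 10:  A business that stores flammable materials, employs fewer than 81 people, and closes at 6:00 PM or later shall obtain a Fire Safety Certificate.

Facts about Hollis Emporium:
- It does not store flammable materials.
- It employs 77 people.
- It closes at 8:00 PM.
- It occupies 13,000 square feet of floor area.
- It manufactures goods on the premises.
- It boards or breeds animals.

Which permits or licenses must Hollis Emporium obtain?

Rule 1: floor area 13,000 square feet > 9,900 square feet; employees 77 > 57 → Trade Certificate not required.
Rule 2: does not store flammable materials; floor area 13,000 square feet ≥ 600 square feet → Fire Safety Registration not required.
Rule 3: employees 77 ≤ 84; boards or breeds animals; does not store flammable materials → Annual License not required.
Rule 4: does not store flammable materials → Operating Certificate not required.
Rule 5: does not store flammable materials → Fire Safety Permit not required.
Rule 6: closes 8:00 PM, at/before 9:00 PM → Late-Night License not required.
Rule 7: closes 8:00 PM, at/before 9:00 PM → Compliance Permit not required.
Rule 8: floor area 13,000 square feet ≤ 14,200 square feet → Regulatory Permit not required.
Rule 9: employees 77 ≥ 58 → Commercial Registration not required.
Rule 10: does not store flammable materials; employees 77 < 81; closes 8:00 PM, after 6:00 PM → Fire Safety Certificate not required.

None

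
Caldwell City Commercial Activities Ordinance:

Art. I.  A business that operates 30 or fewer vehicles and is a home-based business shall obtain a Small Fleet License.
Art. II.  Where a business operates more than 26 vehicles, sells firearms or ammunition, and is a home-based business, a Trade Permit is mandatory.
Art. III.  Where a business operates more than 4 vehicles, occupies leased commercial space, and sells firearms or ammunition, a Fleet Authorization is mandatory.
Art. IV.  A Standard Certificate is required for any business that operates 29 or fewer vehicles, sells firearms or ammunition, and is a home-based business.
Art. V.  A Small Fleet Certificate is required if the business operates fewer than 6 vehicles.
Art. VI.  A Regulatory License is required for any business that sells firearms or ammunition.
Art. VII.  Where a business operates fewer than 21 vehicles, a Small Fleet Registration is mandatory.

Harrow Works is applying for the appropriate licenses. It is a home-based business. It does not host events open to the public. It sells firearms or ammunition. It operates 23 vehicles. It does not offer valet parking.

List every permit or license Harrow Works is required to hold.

Regulatory License, Small Fleet License, Standard Certificate

Art. I. vehicles 23 ≤ 30; is a home-based business → Small Fleet License required.
Art. II. vehicles 23 ≤ 26; sells firearms or ammunition; is a home-based business → Trade Permit not required.
Art. III. vehicles 23 > 4; is a home-based business (not: occupies leased commercial space); sells firearms or ammunition → Fleet Authorization not required.
Art. IV. vehicles 23 ≤ 29; sells firearms or ammunition; is a home-based business → Standard Certificate required.
Art. V. vehicles 23 ≥ 6 → Small Fleet Certificate not required.
Art. VI. sells firearms or ammunition → Regulatory License required.
Art. VII. vehicles 23 ≥ 21 → Small Fleet Registration not required.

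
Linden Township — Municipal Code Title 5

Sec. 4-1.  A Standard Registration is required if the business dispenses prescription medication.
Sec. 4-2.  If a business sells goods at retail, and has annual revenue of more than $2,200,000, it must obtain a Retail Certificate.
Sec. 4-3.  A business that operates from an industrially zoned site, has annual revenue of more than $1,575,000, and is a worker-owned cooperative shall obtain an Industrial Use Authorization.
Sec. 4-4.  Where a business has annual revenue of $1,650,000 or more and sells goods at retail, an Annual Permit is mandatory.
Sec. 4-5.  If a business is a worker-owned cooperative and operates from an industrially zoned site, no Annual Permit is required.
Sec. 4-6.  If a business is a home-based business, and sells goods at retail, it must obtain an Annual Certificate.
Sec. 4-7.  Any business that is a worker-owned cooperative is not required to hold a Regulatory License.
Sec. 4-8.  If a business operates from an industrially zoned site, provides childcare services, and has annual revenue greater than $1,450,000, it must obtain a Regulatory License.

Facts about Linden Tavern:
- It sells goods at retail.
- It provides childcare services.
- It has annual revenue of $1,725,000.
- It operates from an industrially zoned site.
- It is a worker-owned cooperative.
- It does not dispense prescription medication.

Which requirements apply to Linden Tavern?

Industrial Use Authorization

Sec. 4-1. does not dispense prescription medication → Standard Registration not required.
Sec. 4-2. sells goods at retail; revenue $1,725,000 ≤ $2,200,000 → Retail Certificate not required.
Sec. 4-3. operates from an industrially zoned site; revenue $1,725,000 > $1,575,000; is a worker-owned cooperative → Industrial Use Authorization required.
Sec. 4-4. revenue $1,725,000 ≥ $1,650,000; sells goods at retail → Annual Permit required.
Sec. 4-5. is a worker-owned cooperative; operates from an industrially zoned site → exempt from Annual Permit.
Sec. 4-6. operates from an industrially zoned site (not: is a home-based business); sells goods at retail → Annual Certificate not required.
Sec. 4-7. is a worker-owned cooperative → exempt from Regulatory License.
Sec. 4-8. operates from an industrially zoned site; provides childcare services; revenue $1,725,000 > $1,450,000 → Regulatory License required.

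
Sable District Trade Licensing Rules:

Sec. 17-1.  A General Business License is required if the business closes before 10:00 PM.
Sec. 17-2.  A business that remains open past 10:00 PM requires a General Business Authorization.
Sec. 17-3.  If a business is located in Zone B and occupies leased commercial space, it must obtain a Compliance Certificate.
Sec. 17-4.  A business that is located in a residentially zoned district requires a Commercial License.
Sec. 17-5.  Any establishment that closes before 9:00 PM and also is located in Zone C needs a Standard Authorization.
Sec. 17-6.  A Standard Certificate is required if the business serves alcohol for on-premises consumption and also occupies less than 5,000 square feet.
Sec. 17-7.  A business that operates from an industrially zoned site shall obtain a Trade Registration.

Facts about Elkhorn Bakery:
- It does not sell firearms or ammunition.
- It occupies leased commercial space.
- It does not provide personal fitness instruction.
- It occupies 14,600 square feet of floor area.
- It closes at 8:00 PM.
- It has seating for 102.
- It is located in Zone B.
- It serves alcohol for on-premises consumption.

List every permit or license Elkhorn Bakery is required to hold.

Compliance Certificate, General Business License

Sec. 17-1. closes 8:00 PM, at/before 10:00 PM → General Business License required.
Sec. 17-2. closes 8:00 PM, at/before 10:00 PM → General Business Authorization not required.
Sec. 17-3. is located in Zone B; occupies leased commercial space → Compliance Certificate required.
Sec. 17-4. is located in Zone B (not: is located in a residentially zoned district) → Commercial License not required.
Sec. 17-5. closes 8:00 PM, at/before 9:00 PM; is located in Zone B (not: is located in Zone C) → Standard Authorization not required.
Sec. 17-6. serves alcohol for on-premises consumption; floor area 14,600 square feet ≥ 5,000 square feet → Standard Certificate not required.
Sec. 17-7. occupies leased commercial space (not: operates from an industrially zoned site) → Trade Registration not required.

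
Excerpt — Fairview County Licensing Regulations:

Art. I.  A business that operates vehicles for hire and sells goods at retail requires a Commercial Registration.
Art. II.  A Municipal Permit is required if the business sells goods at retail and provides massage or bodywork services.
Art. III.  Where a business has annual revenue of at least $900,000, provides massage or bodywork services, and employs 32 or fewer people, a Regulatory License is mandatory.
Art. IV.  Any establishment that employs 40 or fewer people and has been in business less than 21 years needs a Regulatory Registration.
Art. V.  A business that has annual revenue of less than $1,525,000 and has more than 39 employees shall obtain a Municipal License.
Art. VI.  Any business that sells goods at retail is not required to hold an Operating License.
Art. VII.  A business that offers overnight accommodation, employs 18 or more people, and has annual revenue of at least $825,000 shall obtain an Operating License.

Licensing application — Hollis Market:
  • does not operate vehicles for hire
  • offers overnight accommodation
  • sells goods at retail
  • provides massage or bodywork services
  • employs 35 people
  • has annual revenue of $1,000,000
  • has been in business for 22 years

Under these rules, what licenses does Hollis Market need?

Municipal Permit

Art. I. does not operate vehicles for hire; sells goods at retail → Commercial Registration not required.
Art. II. sells goods at retail; provides massage or bodywork services → Municipal Permit required.
Art. III. revenue $1,000,000 ≥ $900,000; provides massage or bodywork services; employees 35 > 32 → Regulatory License not required.
Art. IV. employees 35 ≤ 40; years in business 22 ≥ 21 → Regulatory Registration not required.
Art. V. revenue $1,000,000 < $1,525,000; employees 35 ≤ 39 → Municipal License not required.
Art. VI. sells goods at retail → exempt from Operating License.
Art. VII. offers overnight accommodation; employees 35 ≥ 18; revenue $1,000,000 ≥ $825,000 → Operating License required.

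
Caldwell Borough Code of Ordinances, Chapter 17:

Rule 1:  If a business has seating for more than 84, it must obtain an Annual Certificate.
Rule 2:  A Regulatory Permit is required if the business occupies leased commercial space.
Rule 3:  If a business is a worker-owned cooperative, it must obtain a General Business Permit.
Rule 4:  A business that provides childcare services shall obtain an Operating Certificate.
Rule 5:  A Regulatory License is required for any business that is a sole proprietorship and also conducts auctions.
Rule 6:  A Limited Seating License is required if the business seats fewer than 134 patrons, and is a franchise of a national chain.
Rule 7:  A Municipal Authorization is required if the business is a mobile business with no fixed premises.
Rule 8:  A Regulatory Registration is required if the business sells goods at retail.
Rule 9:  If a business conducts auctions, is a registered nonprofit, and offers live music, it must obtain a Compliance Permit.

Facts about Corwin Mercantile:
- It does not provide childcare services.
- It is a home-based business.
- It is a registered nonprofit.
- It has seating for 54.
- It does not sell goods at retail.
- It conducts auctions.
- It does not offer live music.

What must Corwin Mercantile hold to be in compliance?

None

Rule 1: seating 54 ≤ 84 → Annual Certificate not required.
Rule 2: is a home-based business (not: occupies leased commercial space) → Regulatory Permit not required.
Rule 3: is a registered nonprofit (not: is a worker-owned cooperative) → General Business Permit not required.
Rule 4: does not provide childcare services → Operating Certificate not required.
Rule 5: is a registered nonprofit (not: is a sole proprietorship); conducts auctions → Regulatory License not required.
Rule 6: seating 54 < 134; is a registered nonprofit (not: is a franchise of a national chain) → Limited Seating License not required.
Rule 7: is a home-based business (not: is a mobile business with no fixed premises) → Municipal Authorization not required.
Rule 8: does not sell goods at retail → Regulatory Registration not required.
Rule 9: conducts auctions; is a registered nonprofit; does not offer live music → Compliance Permit not required.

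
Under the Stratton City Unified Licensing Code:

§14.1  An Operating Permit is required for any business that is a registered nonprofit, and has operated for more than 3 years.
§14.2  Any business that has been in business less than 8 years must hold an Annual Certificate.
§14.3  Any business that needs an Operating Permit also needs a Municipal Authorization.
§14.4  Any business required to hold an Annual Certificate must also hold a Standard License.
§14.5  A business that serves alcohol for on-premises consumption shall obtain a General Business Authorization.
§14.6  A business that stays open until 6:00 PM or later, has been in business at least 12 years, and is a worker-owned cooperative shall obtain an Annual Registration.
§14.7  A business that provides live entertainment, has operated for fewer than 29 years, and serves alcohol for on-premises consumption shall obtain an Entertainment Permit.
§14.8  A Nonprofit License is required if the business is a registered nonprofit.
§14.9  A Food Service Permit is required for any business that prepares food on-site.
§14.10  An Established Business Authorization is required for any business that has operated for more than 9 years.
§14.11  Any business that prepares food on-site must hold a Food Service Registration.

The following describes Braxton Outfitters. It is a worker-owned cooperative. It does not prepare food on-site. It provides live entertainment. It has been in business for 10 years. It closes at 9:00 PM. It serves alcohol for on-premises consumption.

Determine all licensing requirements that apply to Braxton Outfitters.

§14.1 is a worker-owned cooperative (not: is a registered nonprofit); years in business 10 > 3 → Operating Permit not required.
§14.2 years in business 10 ≥ 8 → Annual Certificate not required.
§14.3 Operating Permit is not required → no effect.
§14.4 Annual Certificate is not required → no effect.
§14.5 serves alcohol for on-premises consumption → General Business Authorization required.
§14.6 closes 9:00 PM, after 6:00 PM; years in business 10 < 12; is a worker-owned cooperative → Annual Registration not required.
§14.7 provides live entertainment; years in business 10 < 29; serves alcohol for on-premises consumption → Entertainment Permit required.
§14.8 is a worker-owned cooperative (not: is a registered nonprofit) → Nonprofit License not required.
§14.9 does not prepare food on-site → Food Service Permit not required.
§14.10 years in business 10 > 9 → Established Business Authorization required.
§14.11 does not prepare food on-site → Food Service Registration not required.

Entertainment Permit, Established Business Authorization, General Business Authorization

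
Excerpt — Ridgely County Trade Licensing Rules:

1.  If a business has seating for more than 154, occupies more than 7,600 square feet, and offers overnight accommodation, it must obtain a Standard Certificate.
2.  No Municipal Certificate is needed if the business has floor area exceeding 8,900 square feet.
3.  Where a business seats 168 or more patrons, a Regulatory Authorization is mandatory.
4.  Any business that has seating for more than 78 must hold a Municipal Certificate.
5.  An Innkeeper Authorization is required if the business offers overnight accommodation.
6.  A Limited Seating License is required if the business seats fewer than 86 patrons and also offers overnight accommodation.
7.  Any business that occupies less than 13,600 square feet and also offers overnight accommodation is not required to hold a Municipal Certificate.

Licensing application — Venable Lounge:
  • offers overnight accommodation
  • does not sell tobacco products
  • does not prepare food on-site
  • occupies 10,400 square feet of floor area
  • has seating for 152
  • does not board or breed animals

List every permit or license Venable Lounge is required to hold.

1. seating 152 ≤ 154; floor area 10,400 square feet > 7,600 square feet; offers overnight accommodation → Standard Certificate not required.
2. floor area 10,400 square feet > 8,900 square feet → exempt from Municipal Certificate.
3. seating 152 < 168 → Regulatory Authorization not required.
4. seating 152 > 78 → Municipal Certificate required.
5. offers overnight accommodation → Innkeeper Authorization required.
6. seating 152 ≥ 86; offers overnight accommodation → Limited Seating License not required.
7. floor area 10,400 square feet < 13,600 square feet; offers overnight accommodation → exempt from Municipal Certificate.

Innkeeper Authorization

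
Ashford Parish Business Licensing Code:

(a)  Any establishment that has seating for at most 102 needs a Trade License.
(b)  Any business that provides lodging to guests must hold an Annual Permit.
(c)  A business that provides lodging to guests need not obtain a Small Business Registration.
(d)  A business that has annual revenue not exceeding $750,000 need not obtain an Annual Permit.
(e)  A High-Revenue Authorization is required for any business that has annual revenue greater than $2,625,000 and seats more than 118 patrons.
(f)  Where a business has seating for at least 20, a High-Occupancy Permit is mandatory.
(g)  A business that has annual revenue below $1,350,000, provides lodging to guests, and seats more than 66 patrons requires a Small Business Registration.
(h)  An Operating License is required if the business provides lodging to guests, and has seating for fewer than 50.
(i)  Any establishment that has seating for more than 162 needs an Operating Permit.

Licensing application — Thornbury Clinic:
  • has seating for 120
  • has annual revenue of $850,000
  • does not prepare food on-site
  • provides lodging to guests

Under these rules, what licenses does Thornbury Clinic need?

Annual Permit, High-Occupancy Permit

(a) seating 120 > 102 → Trade License not required.
(b) provides lodging to guests → Annual Permit required.
(c) provides lodging to guests → exempt from Small Business Registration.
(d) revenue $850,000 > $750,000 → Annual Permit exemption does not apply.
(e) revenue $850,000 ≤ $2,625,000; seating 120 > 118 → High-Revenue Authorization not required.
(f) seating 120 ≥ 20 → High-Occupancy Permit required.
(g) revenue $850,000 < $1,350,000; provides lodging to guests; seating 120 > 66 → Small Business Registration required.
(h) provides lodging to guests; seating 120 ≥ 50 → Operating License not required.
(i) seating 120 ≤ 162 → Operating Permit not required.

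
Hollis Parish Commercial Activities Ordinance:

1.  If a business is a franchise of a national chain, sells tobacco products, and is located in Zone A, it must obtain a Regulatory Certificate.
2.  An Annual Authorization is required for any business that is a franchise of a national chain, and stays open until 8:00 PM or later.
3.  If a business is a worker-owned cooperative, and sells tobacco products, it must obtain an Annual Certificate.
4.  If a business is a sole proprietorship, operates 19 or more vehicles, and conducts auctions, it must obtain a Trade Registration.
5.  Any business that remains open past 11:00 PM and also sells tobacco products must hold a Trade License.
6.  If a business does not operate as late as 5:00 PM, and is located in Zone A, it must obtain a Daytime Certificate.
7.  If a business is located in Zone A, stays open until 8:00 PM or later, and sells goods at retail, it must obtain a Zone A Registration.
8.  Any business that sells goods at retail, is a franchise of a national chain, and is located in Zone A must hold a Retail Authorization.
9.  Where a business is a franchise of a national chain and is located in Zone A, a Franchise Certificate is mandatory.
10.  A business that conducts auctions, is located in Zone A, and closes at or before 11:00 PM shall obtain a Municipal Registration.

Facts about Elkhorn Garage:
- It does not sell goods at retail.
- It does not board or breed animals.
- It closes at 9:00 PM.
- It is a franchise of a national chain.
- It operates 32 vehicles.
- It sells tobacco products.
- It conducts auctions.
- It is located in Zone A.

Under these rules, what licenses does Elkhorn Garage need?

1. is a franchise of a national chain; sells tobacco products; is located in Zone A → Regulatory Certificate required.
2. is a franchise of a national chain; closes 9:00 PM, after 8:00 PM → Annual Authorization required.
3. is a franchise of a national chain (not: is a worker-owned cooperative); sells tobacco products → Annual Certificate not required.
4. is a franchise of a national chain (not: is a sole proprietorship); vehicles 32 ≥ 19; conducts auctions → Trade Registration not required.
5. closes 9:00 PM, at/before 11:00 PM; sells tobacco products → Trade License not required.
6. closes 9:00 PM, after 5:00 PM; is located in Zone A → Daytime Certificate not required.
7. is located in Zone A; closes 9:00 PM, after 8:00 PM; does not sell goods at retail → Zone A Registration not required.
8. does not sell goods at retail; is a franchise of a national chain; is located in Zone A → Retail Authorization not required.
9. is a franchise of a national chain; is located in Zone A → Franchise Certificate required.
10. conducts auctions; is located in Zone A; closes 9:00 PM, at/before 11:00 PM → Municipal Registration required.

Annual Authorization, Franchise Certificate, Municipal Registration, Regulatory Certificate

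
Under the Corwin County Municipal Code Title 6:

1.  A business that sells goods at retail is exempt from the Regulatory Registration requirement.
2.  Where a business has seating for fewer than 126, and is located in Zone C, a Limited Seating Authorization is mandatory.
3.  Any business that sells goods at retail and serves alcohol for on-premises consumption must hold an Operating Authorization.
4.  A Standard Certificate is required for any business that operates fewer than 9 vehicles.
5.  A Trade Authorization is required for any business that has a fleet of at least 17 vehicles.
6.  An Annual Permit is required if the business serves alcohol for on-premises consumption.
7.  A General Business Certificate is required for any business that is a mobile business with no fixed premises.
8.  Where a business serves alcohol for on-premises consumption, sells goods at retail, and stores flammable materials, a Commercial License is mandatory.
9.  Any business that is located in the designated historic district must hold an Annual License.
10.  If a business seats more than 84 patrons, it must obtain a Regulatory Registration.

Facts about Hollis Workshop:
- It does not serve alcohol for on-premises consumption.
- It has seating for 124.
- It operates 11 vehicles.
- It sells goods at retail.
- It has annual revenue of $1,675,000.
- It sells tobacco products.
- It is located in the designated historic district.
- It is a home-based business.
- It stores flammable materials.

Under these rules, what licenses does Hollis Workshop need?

1. sells goods at retail → exempt from Regulatory Registration.
2. seating 124 < 126; is located in the designated historic district (not: is located in Zone C) → Limited Seating Authorization not required.
3. sells goods at retail; does not serve alcohol for on-premises consumption → Operating Authorization not required.
4. vehicles 11 ≥ 9 → Standard Certificate not required.
5. vehicles 11 < 17 → Trade Authorization not required.
6. does not serve alcohol for on-premises consumption → Annual Permit not required.
7. is a home-based business (not: is a mobile business with no fixed premises) → General Business Certificate not required.
8. does not serve alcohol for on-premises consumption; sells goods at retail; stores flammable materials → Commercial License not required.
9. is located in the designated historic district → Annual License required.
10. seating 124 > 84 → Regulatory Registration required.

Annual License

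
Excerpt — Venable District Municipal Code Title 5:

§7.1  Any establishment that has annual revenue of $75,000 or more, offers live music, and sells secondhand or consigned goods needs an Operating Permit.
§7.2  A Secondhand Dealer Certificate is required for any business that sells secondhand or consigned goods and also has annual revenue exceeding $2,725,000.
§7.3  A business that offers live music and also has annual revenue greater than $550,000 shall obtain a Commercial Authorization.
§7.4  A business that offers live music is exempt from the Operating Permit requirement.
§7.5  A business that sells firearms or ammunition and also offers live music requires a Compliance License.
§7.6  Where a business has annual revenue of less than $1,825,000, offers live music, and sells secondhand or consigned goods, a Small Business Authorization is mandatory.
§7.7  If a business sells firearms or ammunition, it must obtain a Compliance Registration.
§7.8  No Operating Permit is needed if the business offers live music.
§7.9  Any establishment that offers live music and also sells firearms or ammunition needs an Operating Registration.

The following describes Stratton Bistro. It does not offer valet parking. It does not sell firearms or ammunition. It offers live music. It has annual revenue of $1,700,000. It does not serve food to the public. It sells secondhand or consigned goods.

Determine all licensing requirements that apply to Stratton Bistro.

Commercial Authorization, Small Business Authorization

§7.1 revenue $1,700,000 ≥ $75,000; offers live music; sells secondhand or consigned goods → Operating Permit required.
§7.2 sells secondhand or consigned goods; revenue $1,700,000 ≤ $2,725,000 → Secondhand Dealer Certificate not required.
§7.3 offers live music; revenue $1,700,000 > $550,000 → Commercial Authorization required.
§7.4 offers live music → exempt from Operating Permit.
§7.5 does not sell firearms or ammunition; offers live music → Compliance License not required.
§7.6 revenue $1,700,000 < $1,825,000; offers live music; sells secondhand or consigned goods → Small Business Authorization required.
§7.7 does not sell firearms or ammunition → Compliance Registration not required.
§7.8 offers live music → exempt from Operating Permit.
§7.9 offers live music; does not sell firearms or ammunition → Operating Registration not required.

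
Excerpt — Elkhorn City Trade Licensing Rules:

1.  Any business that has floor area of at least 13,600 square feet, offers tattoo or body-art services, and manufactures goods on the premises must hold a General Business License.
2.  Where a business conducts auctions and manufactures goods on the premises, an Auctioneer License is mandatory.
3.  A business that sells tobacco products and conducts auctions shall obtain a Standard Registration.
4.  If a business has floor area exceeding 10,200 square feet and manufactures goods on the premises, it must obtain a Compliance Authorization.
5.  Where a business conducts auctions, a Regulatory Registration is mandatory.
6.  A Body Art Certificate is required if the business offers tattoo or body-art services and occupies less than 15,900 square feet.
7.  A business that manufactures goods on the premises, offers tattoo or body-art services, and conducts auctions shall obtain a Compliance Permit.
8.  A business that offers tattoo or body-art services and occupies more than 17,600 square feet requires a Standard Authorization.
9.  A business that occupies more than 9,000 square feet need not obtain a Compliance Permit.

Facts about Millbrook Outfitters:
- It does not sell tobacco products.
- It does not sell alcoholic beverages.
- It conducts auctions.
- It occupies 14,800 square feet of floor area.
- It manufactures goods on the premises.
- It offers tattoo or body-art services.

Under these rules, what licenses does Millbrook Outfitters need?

Auctioneer License, Body Art Certificate, Compliance Authorization, General Business License, Regulatory Registration

1. floor area 14,800 square feet ≥ 13,600 square feet; offers tattoo or body-art services; manufactures goods on the premises → General Business License required.
2. conducts auctions; manufactures goods on the premises → Auctioneer License required.
3. does not sell tobacco products; conducts auctions → Standard Registration not required.
4. floor area 14,800 square feet > 10,200 square feet; manufactures goods on the premises → Compliance Authorization required.
5. conducts auctions → Regulatory Registration required.
6. offers tattoo or body-art services; floor area 14,800 square feet < 15,900 square feet → Body Art Certificate required.
7. manufactures goods on the premises; offers tattoo or body-art services; conducts auctions → Compliance Permit required.
8. offers tattoo or body-art services; floor area 14,800 square feet ≤ 17,600 square feet → Standard Authorization not required.
9. floor area 14,800 square feet > 9,000 square feet → exempt from Compliance Permit.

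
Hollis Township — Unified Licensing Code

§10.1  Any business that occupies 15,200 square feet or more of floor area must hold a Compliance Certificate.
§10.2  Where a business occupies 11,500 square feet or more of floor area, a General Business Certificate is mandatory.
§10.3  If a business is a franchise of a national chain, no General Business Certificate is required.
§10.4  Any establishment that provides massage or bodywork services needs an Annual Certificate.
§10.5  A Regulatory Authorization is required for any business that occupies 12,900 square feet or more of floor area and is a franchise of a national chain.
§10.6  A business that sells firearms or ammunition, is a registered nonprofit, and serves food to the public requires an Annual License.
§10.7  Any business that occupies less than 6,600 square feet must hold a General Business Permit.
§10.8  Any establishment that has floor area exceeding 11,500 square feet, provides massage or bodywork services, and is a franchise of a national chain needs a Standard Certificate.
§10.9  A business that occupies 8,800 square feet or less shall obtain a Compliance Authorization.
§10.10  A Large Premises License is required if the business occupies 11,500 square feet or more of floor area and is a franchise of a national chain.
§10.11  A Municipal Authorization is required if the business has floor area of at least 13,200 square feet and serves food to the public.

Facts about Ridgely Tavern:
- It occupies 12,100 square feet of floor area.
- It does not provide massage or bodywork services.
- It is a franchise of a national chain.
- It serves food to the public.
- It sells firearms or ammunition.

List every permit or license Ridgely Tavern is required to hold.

Large Premises License

§10.1 floor area 12,100 square feet < 15,200 square feet → Compliance Certificate not required.
§10.2 floor area 12,100 square feet ≥ 11,500 square feet → General Business Certificate required.
§10.3 is a franchise of a national chain → exempt from General Business Certificate.
§10.4 does not provide massage or bodywork services → Annual Certificate not required.
§10.5 floor area 12,100 square feet < 12,900 square feet; is a franchise of a national chain → Regulatory Authorization not required.
§10.6 sells firearms or ammunition; is a franchise of a national chain (not: is a registered nonprofit); serves food to the public → Annual License not required.
§10.7 floor area 12,100 square feet ≥ 6,600 square feet → General Business Permit not required.
§10.8 floor area 12,100 square feet > 11,500 square feet; does not provide massage or bodywork services; is a franchise of a national chain → Standard Certificate not required.
§10.9 floor area 12,100 square feet > 8,800 square feet → Compliance Authorization not required.
§10.10 floor area 12,100 square feet ≥ 11,500 square feet; is a franchise of a national chain → Large Premises License required.
§10.11 floor area 12,100 square feet < 13,200 square feet; serves food to the public → Municipal Authorization not required.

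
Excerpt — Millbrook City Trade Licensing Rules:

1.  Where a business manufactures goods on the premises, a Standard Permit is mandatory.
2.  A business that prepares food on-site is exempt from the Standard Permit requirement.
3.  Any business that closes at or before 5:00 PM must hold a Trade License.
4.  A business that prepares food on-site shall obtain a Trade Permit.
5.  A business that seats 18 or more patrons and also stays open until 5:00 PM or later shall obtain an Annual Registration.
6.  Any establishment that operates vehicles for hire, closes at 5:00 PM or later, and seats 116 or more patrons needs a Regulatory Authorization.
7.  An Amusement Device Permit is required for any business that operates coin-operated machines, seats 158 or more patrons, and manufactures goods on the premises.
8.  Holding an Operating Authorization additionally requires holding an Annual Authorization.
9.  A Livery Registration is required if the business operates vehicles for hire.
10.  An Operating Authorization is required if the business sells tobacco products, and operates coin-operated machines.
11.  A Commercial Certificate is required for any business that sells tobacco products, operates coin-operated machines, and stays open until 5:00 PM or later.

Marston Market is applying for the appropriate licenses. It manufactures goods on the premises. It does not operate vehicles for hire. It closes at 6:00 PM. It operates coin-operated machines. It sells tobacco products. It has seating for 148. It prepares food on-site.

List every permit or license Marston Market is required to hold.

1. manufactures goods on the premises → Standard Permit required.
2. prepares food on-site → exempt from Standard Permit.
3. closes 6:00 PM, after 5:00 PM → Trade License not required.
4. prepares food on-site → Trade Permit required.
5. seating 148 ≥ 18; closes 6:00 PM, after 5:00 PM → Annual Registration required.
6. does not operate vehicles for hire; closes 6:00 PM, after 5:00 PM; seating 148 ≥ 116 → Regulatory Authorization not required.
7. operates coin-operated machines; seating 148 < 158; manufactures goods on the premises → Amusement Device Permit not required.
8. Operating Authorization is required → Annual Authorization also required.
9. does not operate vehicles for hire → Livery Registration not required.
10. sells tobacco products; operates coin-operated machines → Operating Authorization required.
11. sells tobacco products; operates coin-operated machines; closes 6:00 PM, after 5:00 PM → Commercial Certificate required.

Annual Authorization, Annual Registration, Commercial Certificate, Operating Authorization, Trade Permit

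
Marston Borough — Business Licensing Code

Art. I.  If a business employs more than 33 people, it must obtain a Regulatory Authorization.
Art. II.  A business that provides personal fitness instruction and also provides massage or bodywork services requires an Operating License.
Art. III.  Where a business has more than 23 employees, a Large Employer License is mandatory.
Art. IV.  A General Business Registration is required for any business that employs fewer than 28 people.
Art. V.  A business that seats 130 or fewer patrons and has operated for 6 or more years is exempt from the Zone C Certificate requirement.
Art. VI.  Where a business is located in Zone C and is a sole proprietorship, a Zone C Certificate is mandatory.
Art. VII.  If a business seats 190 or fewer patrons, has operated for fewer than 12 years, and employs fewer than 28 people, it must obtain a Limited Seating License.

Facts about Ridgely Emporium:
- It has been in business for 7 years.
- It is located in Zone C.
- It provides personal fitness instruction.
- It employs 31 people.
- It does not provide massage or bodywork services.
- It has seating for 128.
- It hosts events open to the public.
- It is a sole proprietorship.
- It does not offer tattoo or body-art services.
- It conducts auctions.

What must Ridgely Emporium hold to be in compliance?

Large Employer License

Art. I. employees 31 ≤ 33 → Regulatory Authorization not required.
Art. II. provides personal fitness instruction; does not provide massage or bodywork services → Operating License not required.
Art. III. employees 31 > 23 → Large Employer License required.
Art. IV. employees 31 ≥ 28 → General Business Registration not required.
Art. V. seating 128 ≤ 130; years in business 7 ≥ 6 → exempt from Zone C Certificate.
Art. VI. is located in Zone C; is a sole proprietorship → Zone C Certificate required.
Art. VII. seating 128 ≤ 190; years in business 7 < 12; employees 31 ≥ 28 → Limited Seating License not required.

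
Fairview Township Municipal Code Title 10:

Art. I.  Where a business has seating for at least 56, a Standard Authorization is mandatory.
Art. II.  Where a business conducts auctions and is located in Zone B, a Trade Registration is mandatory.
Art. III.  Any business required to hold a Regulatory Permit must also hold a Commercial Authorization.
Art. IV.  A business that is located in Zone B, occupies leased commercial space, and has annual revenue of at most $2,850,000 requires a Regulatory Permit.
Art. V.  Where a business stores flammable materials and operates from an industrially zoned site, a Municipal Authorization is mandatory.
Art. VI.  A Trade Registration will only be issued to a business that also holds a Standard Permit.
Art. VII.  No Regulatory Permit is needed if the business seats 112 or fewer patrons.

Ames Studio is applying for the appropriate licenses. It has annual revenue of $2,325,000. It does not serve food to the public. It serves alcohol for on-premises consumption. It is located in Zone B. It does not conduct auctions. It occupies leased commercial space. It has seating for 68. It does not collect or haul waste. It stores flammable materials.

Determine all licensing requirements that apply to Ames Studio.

Art. I. seating 68 ≥ 56 → Standard Authorization required.
Art. II. does not conduct auctions; is located in Zone B → Trade Registration not required.
Art. III. Regulatory Permit is not required → no effect.
Art. IV. is located in Zone B; occupies leased commercial space; revenue $2,325,000 ≤ $2,850,000 → Regulatory Permit required.
Art. V. stores flammable materials; occupies leased commercial space (not: operates from an industrially zoned site) → Municipal Authorization not required.
Art. VI. Trade Registration is not required → no effect.
Art. VII. seating 68 ≤ 112 → exempt from Regulatory Permit.

Standard Authorization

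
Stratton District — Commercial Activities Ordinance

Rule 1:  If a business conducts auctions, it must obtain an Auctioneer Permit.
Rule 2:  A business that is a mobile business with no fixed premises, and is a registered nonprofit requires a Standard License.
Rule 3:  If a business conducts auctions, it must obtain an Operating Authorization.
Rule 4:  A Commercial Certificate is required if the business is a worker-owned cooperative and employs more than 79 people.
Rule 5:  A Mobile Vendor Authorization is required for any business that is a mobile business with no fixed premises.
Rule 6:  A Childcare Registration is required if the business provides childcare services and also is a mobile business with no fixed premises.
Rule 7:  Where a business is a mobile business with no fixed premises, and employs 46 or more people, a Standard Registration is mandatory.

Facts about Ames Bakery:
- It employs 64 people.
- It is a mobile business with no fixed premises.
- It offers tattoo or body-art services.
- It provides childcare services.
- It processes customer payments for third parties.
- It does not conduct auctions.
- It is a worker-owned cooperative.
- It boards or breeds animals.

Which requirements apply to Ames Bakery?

Childcare Registration, Mobile Vendor Authorization, Standard Registration

Rule 1: does not conduct auctions → Auctioneer Permit not required.
Rule 2: is a mobile business with no fixed premises; is a worker-owned cooperative (not: is a registered nonprofit) → Standard License not required.
Rule 3: does not conduct auctions → Operating Authorization not required.
Rule 4: is a worker-owned cooperative; employees 64 ≤ 79 → Commercial Certificate not required.
Rule 5: is a mobile business with no fixed premises → Mobile Vendor Authorization required.
Rule 6: provides childcare services; is a mobile business with no fixed premises → Childcare Registration required.
Rule 7: is a mobile business with no fixed premises; employees 64 ≥ 46 → Standard Registration required.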